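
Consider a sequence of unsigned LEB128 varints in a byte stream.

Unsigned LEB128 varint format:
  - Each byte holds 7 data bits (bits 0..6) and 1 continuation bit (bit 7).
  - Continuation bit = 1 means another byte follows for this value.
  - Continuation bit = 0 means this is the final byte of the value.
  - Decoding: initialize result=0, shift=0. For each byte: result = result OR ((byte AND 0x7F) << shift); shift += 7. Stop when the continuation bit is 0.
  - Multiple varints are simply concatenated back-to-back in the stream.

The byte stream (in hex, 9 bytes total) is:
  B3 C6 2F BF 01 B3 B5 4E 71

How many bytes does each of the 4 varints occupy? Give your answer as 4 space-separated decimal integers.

Answer: 3 2 3 1

Derivation:
  byte[0]=0xB3 cont=1 payload=0x33=51: acc |= 51<<0 -> acc=51 shift=7
  byte[1]=0xC6 cont=1 payload=0x46=70: acc |= 70<<7 -> acc=9011 shift=14
  byte[2]=0x2F cont=0 payload=0x2F=47: acc |= 47<<14 -> acc=779059 shift=21 [end]
Varint 1: bytes[0:3] = B3 C6 2F -> value 779059 (3 byte(s))
  byte[3]=0xBF cont=1 payload=0x3F=63: acc |= 63<<0 -> acc=63 shift=7
  byte[4]=0x01 cont=0 payload=0x01=1: acc |= 1<<7 -> acc=191 shift=14 [end]
Varint 2: bytes[3:5] = BF 01 -> value 191 (2 byte(s))
  byte[5]=0xB3 cont=1 payload=0x33=51: acc |= 51<<0 -> acc=51 shift=7
  byte[6]=0xB5 cont=1 payload=0x35=53: acc |= 53<<7 -> acc=6835 shift=14
  byte[7]=0x4E cont=0 payload=0x4E=78: acc |= 78<<14 -> acc=1284787 shift=21 [end]
Varint 3: bytes[5:8] = B3 B5 4E -> value 1284787 (3 byte(s))
  byte[8]=0x71 cont=0 payload=0x71=113: acc |= 113<<0 -> acc=113 shift=7 [end]
Varint 4: bytes[8:9] = 71 -> value 113 (1 byte(s))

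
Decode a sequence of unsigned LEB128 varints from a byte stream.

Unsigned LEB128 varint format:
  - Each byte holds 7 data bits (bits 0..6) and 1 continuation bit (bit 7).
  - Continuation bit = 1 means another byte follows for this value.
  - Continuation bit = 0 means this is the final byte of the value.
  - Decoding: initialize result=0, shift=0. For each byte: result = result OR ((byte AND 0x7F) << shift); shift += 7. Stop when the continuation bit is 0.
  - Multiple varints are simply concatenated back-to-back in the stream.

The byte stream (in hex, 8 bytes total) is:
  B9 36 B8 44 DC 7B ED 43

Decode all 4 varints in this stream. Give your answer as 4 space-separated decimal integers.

  byte[0]=0xB9 cont=1 payload=0x39=57: acc |= 57<<0 -> acc=57 shift=7
  byte[1]=0x36 cont=0 payload=0x36=54: acc |= 54<<7 -> acc=6969 shift=14 [end]
Varint 1: bytes[0:2] = B9 36 -> value 6969 (2 byte(s))
  byte[2]=0xB8 cont=1 payload=0x38=56: acc |= 56<<0 -> acc=56 shift=7
  byte[3]=0x44 cont=0 payload=0x44=68: acc |= 68<<7 -> acc=8760 shift=14 [end]
Varint 2: bytes[2:4] = B8 44 -> value 8760 (2 byte(s))
  byte[4]=0xDC cont=1 payload=0x5C=92: acc |= 92<<0 -> acc=92 shift=7
  byte[5]=0x7B cont=0 payload=0x7B=123: acc |= 123<<7 -> acc=15836 shift=14 [end]
Varint 3: bytes[4:6] = DC 7B -> value 15836 (2 byte(s))
  byte[6]=0xED cont=1 payload=0x6D=109: acc |= 109<<0 -> acc=109 shift=7
  byte[7]=0x43 cont=0 payload=0x43=67: acc |= 67<<7 -> acc=8685 shift=14 [end]
Varint 4: bytes[6:8] = ED 43 -> value 8685 (2 byte(s))

Answer: 6969 8760 15836 8685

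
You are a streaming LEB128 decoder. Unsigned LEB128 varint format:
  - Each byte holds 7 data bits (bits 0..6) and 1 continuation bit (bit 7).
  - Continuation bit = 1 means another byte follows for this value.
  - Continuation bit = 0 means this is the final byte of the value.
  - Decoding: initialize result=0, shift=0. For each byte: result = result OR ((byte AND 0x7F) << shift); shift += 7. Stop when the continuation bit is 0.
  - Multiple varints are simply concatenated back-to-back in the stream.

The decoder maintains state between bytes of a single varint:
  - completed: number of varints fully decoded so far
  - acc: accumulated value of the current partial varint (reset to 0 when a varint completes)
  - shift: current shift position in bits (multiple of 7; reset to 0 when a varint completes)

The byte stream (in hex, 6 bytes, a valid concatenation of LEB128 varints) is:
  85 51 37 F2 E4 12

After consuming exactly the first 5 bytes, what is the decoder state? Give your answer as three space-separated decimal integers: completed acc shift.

byte[0]=0x85 cont=1 payload=0x05: acc |= 5<<0 -> completed=0 acc=5 shift=7
byte[1]=0x51 cont=0 payload=0x51: varint #1 complete (value=10373); reset -> completed=1 acc=0 shift=0
byte[2]=0x37 cont=0 payload=0x37: varint #2 complete (value=55); reset -> completed=2 acc=0 shift=0
byte[3]=0xF2 cont=1 payload=0x72: acc |= 114<<0 -> completed=2 acc=114 shift=7
byte[4]=0xE4 cont=1 payload=0x64: acc |= 100<<7 -> completed=2 acc=12914 shift=14

Answer: 2 12914 14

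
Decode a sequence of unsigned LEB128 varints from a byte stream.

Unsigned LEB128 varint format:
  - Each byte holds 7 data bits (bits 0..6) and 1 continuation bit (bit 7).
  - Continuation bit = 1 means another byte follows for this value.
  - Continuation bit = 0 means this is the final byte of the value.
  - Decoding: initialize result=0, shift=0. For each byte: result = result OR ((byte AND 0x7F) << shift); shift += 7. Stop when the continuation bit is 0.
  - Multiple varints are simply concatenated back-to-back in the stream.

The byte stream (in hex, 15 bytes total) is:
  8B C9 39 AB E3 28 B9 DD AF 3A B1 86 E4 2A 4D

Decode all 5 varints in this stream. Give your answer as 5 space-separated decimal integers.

Answer: 943243 668075 122416825 89719601 77

Derivation:
  byte[0]=0x8B cont=1 payload=0x0B=11: acc |= 11<<0 -> acc=11 shift=7
  byte[1]=0xC9 cont=1 payload=0x49=73: acc |= 73<<7 -> acc=9355 shift=14
  byte[2]=0x39 cont=0 payload=0x39=57: acc |= 57<<14 -> acc=943243 shift=21 [end]
Varint 1: bytes[0:3] = 8B C9 39 -> value 943243 (3 byte(s))
  byte[3]=0xAB cont=1 payload=0x2B=43: acc |= 43<<0 -> acc=43 shift=7
  byte[4]=0xE3 cont=1 payload=0x63=99: acc |= 99<<7 -> acc=12715 shift=14
  byte[5]=0x28 cont=0 payload=0x28=40: acc |= 40<<14 -> acc=668075 shift=21 [end]
Varint 2: bytes[3:6] = AB E3 28 -> value 668075 (3 byte(s))
  byte[6]=0xB9 cont=1 payload=0x39=57: acc |= 57<<0 -> acc=57 shift=7
  byte[7]=0xDD cont=1 payload=0x5D=93: acc |= 93<<7 -> acc=11961 shift=14
  byte[8]=0xAF cont=1 payload=0x2F=47: acc |= 47<<14 -> acc=782009 shift=21
  byte[9]=0x3A cont=0 payload=0x3A=58: acc |= 58<<21 -> acc=122416825 shift=28 [end]
Varint 3: bytes[6:10] = B9 DD AF 3A -> value 122416825 (4 byte(s))
  byte[10]=0xB1 cont=1 payload=0x31=49: acc |= 49<<0 -> acc=49 shift=7
  byte[11]=0x86 cont=1 payload=0x06=6: acc |= 6<<7 -> acc=817 shift=14
  byte[12]=0xE4 cont=1 payload=0x64=100: acc |= 100<<14 -> acc=1639217 shift=21
  byte[13]=0x2A cont=0 payload=0x2A=42: acc |= 42<<21 -> acc=89719601 shift=28 [end]
Varint 4: bytes[10:14] = B1 86 E4 2A -> value 89719601 (4 byte(s))
  byte[14]=0x4D cont=0 payload=0x4D=77: acc |= 77<<0 -> acc=77 shift=7 [end]
Varint 5: bytes[14:15] = 4D -> value 77 (1 byte(s))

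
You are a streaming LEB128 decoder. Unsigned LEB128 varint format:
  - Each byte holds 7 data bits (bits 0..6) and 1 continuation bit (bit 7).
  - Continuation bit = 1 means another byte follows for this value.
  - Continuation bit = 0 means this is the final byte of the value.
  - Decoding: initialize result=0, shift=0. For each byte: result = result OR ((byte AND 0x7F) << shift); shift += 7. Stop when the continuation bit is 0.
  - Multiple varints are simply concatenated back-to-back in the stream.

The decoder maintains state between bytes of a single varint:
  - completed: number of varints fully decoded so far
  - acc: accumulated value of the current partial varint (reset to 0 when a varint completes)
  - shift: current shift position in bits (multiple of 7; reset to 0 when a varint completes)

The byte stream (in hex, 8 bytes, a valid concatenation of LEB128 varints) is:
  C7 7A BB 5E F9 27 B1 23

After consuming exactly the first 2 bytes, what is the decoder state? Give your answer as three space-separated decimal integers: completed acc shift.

Answer: 1 0 0

Derivation:
byte[0]=0xC7 cont=1 payload=0x47: acc |= 71<<0 -> completed=0 acc=71 shift=7
byte[1]=0x7A cont=0 payload=0x7A: varint #1 complete (value=15687); reset -> completed=1 acc=0 shift=0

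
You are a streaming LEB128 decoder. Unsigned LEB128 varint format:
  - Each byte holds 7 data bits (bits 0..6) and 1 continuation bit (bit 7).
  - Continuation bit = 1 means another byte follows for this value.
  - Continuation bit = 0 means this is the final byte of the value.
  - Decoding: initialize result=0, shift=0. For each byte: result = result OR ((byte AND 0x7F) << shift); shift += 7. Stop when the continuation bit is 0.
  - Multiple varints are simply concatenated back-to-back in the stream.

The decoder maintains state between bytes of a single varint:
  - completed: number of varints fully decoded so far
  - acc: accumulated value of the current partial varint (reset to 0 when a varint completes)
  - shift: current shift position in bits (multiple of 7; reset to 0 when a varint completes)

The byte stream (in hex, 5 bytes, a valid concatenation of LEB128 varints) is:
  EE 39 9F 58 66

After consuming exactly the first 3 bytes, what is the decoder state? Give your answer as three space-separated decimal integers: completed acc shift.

byte[0]=0xEE cont=1 payload=0x6E: acc |= 110<<0 -> completed=0 acc=110 shift=7
byte[1]=0x39 cont=0 payload=0x39: varint #1 complete (value=7406); reset -> completed=1 acc=0 shift=0
byte[2]=0x9F cont=1 payload=0x1F: acc |= 31<<0 -> completed=1 acc=31 shift=7

Answer: 1 31 7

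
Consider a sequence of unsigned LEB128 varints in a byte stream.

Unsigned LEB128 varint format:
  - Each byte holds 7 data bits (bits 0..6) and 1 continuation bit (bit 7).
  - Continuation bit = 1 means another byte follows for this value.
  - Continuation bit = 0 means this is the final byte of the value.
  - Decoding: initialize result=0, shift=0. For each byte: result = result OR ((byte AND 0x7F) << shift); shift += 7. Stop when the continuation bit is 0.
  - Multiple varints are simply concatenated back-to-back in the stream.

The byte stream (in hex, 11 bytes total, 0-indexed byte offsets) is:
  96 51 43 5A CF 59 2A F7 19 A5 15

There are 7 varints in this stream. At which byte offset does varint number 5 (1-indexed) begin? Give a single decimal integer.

  byte[0]=0x96 cont=1 payload=0x16=22: acc |= 22<<0 -> acc=22 shift=7
  byte[1]=0x51 cont=0 payload=0x51=81: acc |= 81<<7 -> acc=10390 shift=14 [end]
Varint 1: bytes[0:2] = 96 51 -> value 10390 (2 byte(s))
  byte[2]=0x43 cont=0 payload=0x43=67: acc |= 67<<0 -> acc=67 shift=7 [end]
Varint 2: bytes[2:3] = 43 -> value 67 (1 byte(s))
  byte[3]=0x5A cont=0 payload=0x5A=90: acc |= 90<<0 -> acc=90 shift=7 [end]
Varint 3: bytes[3:4] = 5A -> value 90 (1 byte(s))
  byte[4]=0xCF cont=1 payload=0x4F=79: acc |= 79<<0 -> acc=79 shift=7
  byte[5]=0x59 cont=0 payload=0x59=89: acc |= 89<<7 -> acc=11471 shift=14 [end]
Varint 4: bytes[4:6] = CF 59 -> value 11471 (2 byte(s))
  byte[6]=0x2A cont=0 payload=0x2A=42: acc |= 42<<0 -> acc=42 shift=7 [end]
Varint 5: bytes[6:7] = 2A -> value 42 (1 byte(s))
  byte[7]=0xF7 cont=1 payload=0x77=119: acc |= 119<<0 -> acc=119 shift=7
  byte[8]=0x19 cont=0 payload=0x19=25: acc |= 25<<7 -> acc=3319 shift=14 [end]
Varint 6: bytes[7:9] = F7 19 -> value 3319 (2 byte(s))
  byte[9]=0xA5 cont=1 payload=0x25=37: acc |= 37<<0 -> acc=37 shift=7
  byte[10]=0x15 cont=0 payload=0x15=21: acc |= 21<<7 -> acc=2725 shift=14 [end]
Varint 7: bytes[9:11] = A5 15 -> value 2725 (2 byte(s))

Answer: 6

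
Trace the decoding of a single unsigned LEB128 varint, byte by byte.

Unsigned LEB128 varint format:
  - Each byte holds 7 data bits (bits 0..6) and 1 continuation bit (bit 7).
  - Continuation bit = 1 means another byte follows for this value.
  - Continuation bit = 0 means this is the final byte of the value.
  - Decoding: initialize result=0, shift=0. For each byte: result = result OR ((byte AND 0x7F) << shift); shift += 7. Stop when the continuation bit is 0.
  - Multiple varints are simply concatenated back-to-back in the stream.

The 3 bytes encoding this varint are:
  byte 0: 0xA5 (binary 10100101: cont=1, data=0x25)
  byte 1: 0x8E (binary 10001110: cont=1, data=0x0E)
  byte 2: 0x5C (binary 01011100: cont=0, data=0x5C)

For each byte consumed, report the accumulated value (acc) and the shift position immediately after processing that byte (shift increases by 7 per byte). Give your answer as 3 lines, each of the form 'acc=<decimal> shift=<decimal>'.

Answer: acc=37 shift=7
acc=1829 shift=14
acc=1509157 shift=21

Derivation:
byte 0=0xA5: payload=0x25=37, contrib = 37<<0 = 37; acc -> 37, shift -> 7
byte 1=0x8E: payload=0x0E=14, contrib = 14<<7 = 1792; acc -> 1829, shift -> 14
byte 2=0x5C: payload=0x5C=92, contrib = 92<<14 = 1507328; acc -> 1509157, shift -> 21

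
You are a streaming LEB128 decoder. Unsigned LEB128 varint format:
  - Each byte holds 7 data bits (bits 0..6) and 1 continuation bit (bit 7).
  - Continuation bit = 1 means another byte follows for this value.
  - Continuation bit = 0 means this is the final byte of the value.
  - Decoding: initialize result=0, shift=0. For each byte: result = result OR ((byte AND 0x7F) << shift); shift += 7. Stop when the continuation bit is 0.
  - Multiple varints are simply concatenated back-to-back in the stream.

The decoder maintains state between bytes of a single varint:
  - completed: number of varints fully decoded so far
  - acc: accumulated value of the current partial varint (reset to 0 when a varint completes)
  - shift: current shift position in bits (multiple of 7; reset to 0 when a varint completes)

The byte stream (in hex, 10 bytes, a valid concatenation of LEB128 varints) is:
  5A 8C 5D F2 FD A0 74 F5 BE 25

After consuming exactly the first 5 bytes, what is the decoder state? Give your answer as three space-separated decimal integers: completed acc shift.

byte[0]=0x5A cont=0 payload=0x5A: varint #1 complete (value=90); reset -> completed=1 acc=0 shift=0
byte[1]=0x8C cont=1 payload=0x0C: acc |= 12<<0 -> completed=1 acc=12 shift=7
byte[2]=0x5D cont=0 payload=0x5D: varint #2 complete (value=11916); reset -> completed=2 acc=0 shift=0
byte[3]=0xF2 cont=1 payload=0x72: acc |= 114<<0 -> completed=2 acc=114 shift=7
byte[4]=0xFD cont=1 payload=0x7D: acc |= 125<<7 -> completed=2 acc=16114 shift=14

Answer: 2 16114 14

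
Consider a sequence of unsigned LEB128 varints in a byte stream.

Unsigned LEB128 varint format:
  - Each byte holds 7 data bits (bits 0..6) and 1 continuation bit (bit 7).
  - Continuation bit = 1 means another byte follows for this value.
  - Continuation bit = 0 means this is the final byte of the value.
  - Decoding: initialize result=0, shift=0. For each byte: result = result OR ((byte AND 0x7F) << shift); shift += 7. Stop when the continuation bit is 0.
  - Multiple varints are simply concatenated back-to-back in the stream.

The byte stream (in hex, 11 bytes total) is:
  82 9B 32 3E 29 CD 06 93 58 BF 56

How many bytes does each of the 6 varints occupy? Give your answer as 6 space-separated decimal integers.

Answer: 3 1 1 2 2 2

Derivation:
  byte[0]=0x82 cont=1 payload=0x02=2: acc |= 2<<0 -> acc=2 shift=7
  byte[1]=0x9B cont=1 payload=0x1B=27: acc |= 27<<7 -> acc=3458 shift=14
  byte[2]=0x32 cont=0 payload=0x32=50: acc |= 50<<14 -> acc=822658 shift=21 [end]
Varint 1: bytes[0:3] = 82 9B 32 -> value 822658 (3 byte(s))
  byte[3]=0x3E cont=0 payload=0x3E=62: acc |= 62<<0 -> acc=62 shift=7 [end]
Varint 2: bytes[3:4] = 3E -> value 62 (1 byte(s))
  byte[4]=0x29 cont=0 payload=0x29=41: acc |= 41<<0 -> acc=41 shift=7 [end]
Varint 3: bytes[4:5] = 29 -> value 41 (1 byte(s))
  byte[5]=0xCD cont=1 payload=0x4D=77: acc |= 77<<0 -> acc=77 shift=7
  byte[6]=0x06 cont=0 payload=0x06=6: acc |= 6<<7 -> acc=845 shift=14 [end]
Varint 4: bytes[5:7] = CD 06 -> value 845 (2 byte(s))
  byte[7]=0x93 cont=1 payload=0x13=19: acc |= 19<<0 -> acc=19 shift=7
  byte[8]=0x58 cont=0 payload=0x58=88: acc |= 88<<7 -> acc=11283 shift=14 [end]
Varint 5: bytes[7:9] = 93 58 -> value 11283 (2 byte(s))
  byte[9]=0xBF cont=1 payload=0x3F=63: acc |= 63<<0 -> acc=63 shift=7
  byte[10]=0x56 cont=0 payload=0x56=86: acc |= 86<<7 -> acc=11071 shift=14 [end]
Varint 6: bytes[9:11] = BF 56 -> value 11071 (2 byte(s))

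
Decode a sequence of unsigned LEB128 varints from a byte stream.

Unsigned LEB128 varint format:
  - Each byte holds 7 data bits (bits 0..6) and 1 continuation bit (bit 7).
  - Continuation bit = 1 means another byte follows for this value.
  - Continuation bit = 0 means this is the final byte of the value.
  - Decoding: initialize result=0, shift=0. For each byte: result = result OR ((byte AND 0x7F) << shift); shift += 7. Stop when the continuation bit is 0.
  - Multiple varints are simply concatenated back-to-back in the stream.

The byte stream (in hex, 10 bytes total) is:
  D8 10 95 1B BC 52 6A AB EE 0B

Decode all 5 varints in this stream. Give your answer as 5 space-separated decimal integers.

Answer: 2136 3477 10556 106 194347

Derivation:
  byte[0]=0xD8 cont=1 payload=0x58=88: acc |= 88<<0 -> acc=88 shift=7
  byte[1]=0x10 cont=0 payload=0x10=16: acc |= 16<<7 -> acc=2136 shift=14 [end]
Varint 1: bytes[0:2] = D8 10 -> value 2136 (2 byte(s))
  byte[2]=0x95 cont=1 payload=0x15=21: acc |= 21<<0 -> acc=21 shift=7
  byte[3]=0x1B cont=0 payload=0x1B=27: acc |= 27<<7 -> acc=3477 shift=14 [end]
Varint 2: bytes[2:4] = 95 1B -> value 3477 (2 byte(s))
  byte[4]=0xBC cont=1 payload=0x3C=60: acc |= 60<<0 -> acc=60 shift=7
  byte[5]=0x52 cont=0 payload=0x52=82: acc |= 82<<7 -> acc=10556 shift=14 [end]
Varint 3: bytes[4:6] = BC 52 -> value 10556 (2 byte(s))
  byte[6]=0x6A cont=0 payload=0x6A=106: acc |= 106<<0 -> acc=106 shift=7 [end]
Varint 4: bytes[6:7] = 6A -> value 106 (1 byte(s))
  byte[7]=0xAB cont=1 payload=0x2B=43: acc |= 43<<0 -> acc=43 shift=7
  byte[8]=0xEE cont=1 payload=0x6E=110: acc |= 110<<7 -> acc=14123 shift=14
  byte[9]=0x0B cont=0 payload=0x0B=11: acc |= 11<<14 -> acc=194347 shift=21 [end]
Varint 5: bytes[7:10] = AB EE 0B -> value 194347 (3 byte(s))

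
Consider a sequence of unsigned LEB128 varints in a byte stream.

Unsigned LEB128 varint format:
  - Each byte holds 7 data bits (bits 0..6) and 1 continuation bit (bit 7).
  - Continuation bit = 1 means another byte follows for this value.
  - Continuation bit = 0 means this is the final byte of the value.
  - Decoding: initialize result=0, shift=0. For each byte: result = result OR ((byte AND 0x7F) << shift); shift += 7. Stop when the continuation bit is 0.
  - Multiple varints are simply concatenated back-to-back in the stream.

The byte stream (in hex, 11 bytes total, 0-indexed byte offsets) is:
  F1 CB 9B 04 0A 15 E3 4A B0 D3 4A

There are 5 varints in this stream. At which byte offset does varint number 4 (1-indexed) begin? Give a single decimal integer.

  byte[0]=0xF1 cont=1 payload=0x71=113: acc |= 113<<0 -> acc=113 shift=7
  byte[1]=0xCB cont=1 payload=0x4B=75: acc |= 75<<7 -> acc=9713 shift=14
  byte[2]=0x9B cont=1 payload=0x1B=27: acc |= 27<<14 -> acc=452081 shift=21
  byte[3]=0x04 cont=0 payload=0x04=4: acc |= 4<<21 -> acc=8840689 shift=28 [end]
Varint 1: bytes[0:4] = F1 CB 9B 04 -> value 8840689 (4 byte(s))
  byte[4]=0x0A cont=0 payload=0x0A=10: acc |= 10<<0 -> acc=10 shift=7 [end]
Varint 2: bytes[4:5] = 0A -> value 10 (1 byte(s))
  byte[5]=0x15 cont=0 payload=0x15=21: acc |= 21<<0 -> acc=21 shift=7 [end]
Varint 3: bytes[5:6] = 15 -> value 21 (1 byte(s))
  byte[6]=0xE3 cont=1 payload=0x63=99: acc |= 99<<0 -> acc=99 shift=7
  byte[7]=0x4A cont=0 payload=0x4A=74: acc |= 74<<7 -> acc=9571 shift=14 [end]
Varint 4: bytes[6:8] = E3 4A -> value 9571 (2 byte(s))
  byte[8]=0xB0 cont=1 payload=0x30=48: acc |= 48<<0 -> acc=48 shift=7
  byte[9]=0xD3 cont=1 payload=0x53=83: acc |= 83<<7 -> acc=10672 shift=14
  byte[10]=0x4A cont=0 payload=0x4A=74: acc |= 74<<14 -> acc=1223088 shift=21 [end]
Varint 5: bytes[8:11] = B0 D3 4A -> value 1223088 (3 byte(s))

Answer: 6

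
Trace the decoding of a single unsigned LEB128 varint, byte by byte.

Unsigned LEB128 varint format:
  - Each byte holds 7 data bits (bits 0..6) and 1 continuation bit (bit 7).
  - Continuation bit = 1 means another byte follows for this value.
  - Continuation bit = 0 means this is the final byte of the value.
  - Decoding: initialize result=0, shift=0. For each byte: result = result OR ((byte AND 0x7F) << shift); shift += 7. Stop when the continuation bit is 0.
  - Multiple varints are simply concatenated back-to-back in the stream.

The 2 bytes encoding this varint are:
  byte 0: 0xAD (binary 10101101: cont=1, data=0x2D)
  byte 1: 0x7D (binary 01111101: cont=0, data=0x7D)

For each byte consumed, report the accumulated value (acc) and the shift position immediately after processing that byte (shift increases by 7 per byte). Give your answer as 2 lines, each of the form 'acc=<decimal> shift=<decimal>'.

Answer: acc=45 shift=7
acc=16045 shift=14

Derivation:
byte 0=0xAD: payload=0x2D=45, contrib = 45<<0 = 45; acc -> 45, shift -> 7
byte 1=0x7D: payload=0x7D=125, contrib = 125<<7 = 16000; acc -> 16045, shift -> 14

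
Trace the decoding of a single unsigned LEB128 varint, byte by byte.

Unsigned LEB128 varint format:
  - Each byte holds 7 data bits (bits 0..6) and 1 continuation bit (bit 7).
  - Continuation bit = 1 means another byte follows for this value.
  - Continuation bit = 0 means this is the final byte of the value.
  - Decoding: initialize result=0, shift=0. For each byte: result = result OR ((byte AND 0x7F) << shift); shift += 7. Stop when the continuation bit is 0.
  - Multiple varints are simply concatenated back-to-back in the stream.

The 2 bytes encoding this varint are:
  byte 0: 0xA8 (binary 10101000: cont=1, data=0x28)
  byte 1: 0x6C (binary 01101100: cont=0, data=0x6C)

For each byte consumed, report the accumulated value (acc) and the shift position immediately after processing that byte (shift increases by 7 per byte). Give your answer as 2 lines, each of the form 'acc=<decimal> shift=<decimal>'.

Answer: acc=40 shift=7
acc=13864 shift=14

Derivation:
byte 0=0xA8: payload=0x28=40, contrib = 40<<0 = 40; acc -> 40, shift -> 7
byte 1=0x6C: payload=0x6C=108, contrib = 108<<7 = 13824; acc -> 13864, shift -> 14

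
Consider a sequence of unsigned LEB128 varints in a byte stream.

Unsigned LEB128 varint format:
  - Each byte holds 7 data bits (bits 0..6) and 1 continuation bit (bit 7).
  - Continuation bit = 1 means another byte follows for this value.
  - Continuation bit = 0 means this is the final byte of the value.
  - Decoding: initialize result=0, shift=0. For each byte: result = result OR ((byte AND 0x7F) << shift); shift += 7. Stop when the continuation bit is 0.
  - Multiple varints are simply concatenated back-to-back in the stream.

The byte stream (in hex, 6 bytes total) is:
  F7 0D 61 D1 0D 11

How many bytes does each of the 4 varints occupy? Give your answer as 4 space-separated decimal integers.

Answer: 2 1 2 1

Derivation:
  byte[0]=0xF7 cont=1 payload=0x77=119: acc |= 119<<0 -> acc=119 shift=7
  byte[1]=0x0D cont=0 payload=0x0D=13: acc |= 13<<7 -> acc=1783 shift=14 [end]
Varint 1: bytes[0:2] = F7 0D -> value 1783 (2 byte(s))
  byte[2]=0x61 cont=0 payload=0x61=97: acc |= 97<<0 -> acc=97 shift=7 [end]
Varint 2: bytes[2:3] = 61 -> value 97 (1 byte(s))
  byte[3]=0xD1 cont=1 payload=0x51=81: acc |= 81<<0 -> acc=81 shift=7
  byte[4]=0x0D cont=0 payload=0x0D=13: acc |= 13<<7 -> acc=1745 shift=14 [end]
Varint 3: bytes[3:5] = D1 0D -> value 1745 (2 byte(s))
  byte[5]=0x11 cont=0 payload=0x11=17: acc |= 17<<0 -> acc=17 shift=7 [end]
Varint 4: bytes[5:6] = 11 -> value 17 (1 byte(s))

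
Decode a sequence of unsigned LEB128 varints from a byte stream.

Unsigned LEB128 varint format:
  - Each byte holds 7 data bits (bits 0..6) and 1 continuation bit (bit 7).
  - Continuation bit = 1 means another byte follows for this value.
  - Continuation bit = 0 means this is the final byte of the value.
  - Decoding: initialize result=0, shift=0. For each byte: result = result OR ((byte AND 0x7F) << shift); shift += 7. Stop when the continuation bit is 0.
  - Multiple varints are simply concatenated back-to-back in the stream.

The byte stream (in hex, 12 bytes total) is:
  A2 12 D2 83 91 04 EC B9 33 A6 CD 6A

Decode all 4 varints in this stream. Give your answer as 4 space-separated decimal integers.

  byte[0]=0xA2 cont=1 payload=0x22=34: acc |= 34<<0 -> acc=34 shift=7
  byte[1]=0x12 cont=0 payload=0x12=18: acc |= 18<<7 -> acc=2338 shift=14 [end]
Varint 1: bytes[0:2] = A2 12 -> value 2338 (2 byte(s))
  byte[2]=0xD2 cont=1 payload=0x52=82: acc |= 82<<0 -> acc=82 shift=7
  byte[3]=0x83 cont=1 payload=0x03=3: acc |= 3<<7 -> acc=466 shift=14
  byte[4]=0x91 cont=1 payload=0x11=17: acc |= 17<<14 -> acc=278994 shift=21
  byte[5]=0x04 cont=0 payload=0x04=4: acc |= 4<<21 -> acc=8667602 shift=28 [end]
Varint 2: bytes[2:6] = D2 83 91 04 -> value 8667602 (4 byte(s))
  byte[6]=0xEC cont=1 payload=0x6C=108: acc |= 108<<0 -> acc=108 shift=7
  byte[7]=0xB9 cont=1 payload=0x39=57: acc |= 57<<7 -> acc=7404 shift=14
  byte[8]=0x33 cont=0 payload=0x33=51: acc |= 51<<14 -> acc=842988 shift=21 [end]
Varint 3: bytes[6:9] = EC B9 33 -> value 842988 (3 byte(s))
  byte[9]=0xA6 cont=1 payload=0x26=38: acc |= 38<<0 -> acc=38 shift=7
  byte[10]=0xCD cont=1 payload=0x4D=77: acc |= 77<<7 -> acc=9894 shift=14
  byte[11]=0x6A cont=0 payload=0x6A=106: acc |= 106<<14 -> acc=1746598 shift=21 [end]
Varint 4: bytes[9:12] = A6 CD 6A -> value 1746598 (3 byte(s))

Answer: 2338 8667602 842988 1746598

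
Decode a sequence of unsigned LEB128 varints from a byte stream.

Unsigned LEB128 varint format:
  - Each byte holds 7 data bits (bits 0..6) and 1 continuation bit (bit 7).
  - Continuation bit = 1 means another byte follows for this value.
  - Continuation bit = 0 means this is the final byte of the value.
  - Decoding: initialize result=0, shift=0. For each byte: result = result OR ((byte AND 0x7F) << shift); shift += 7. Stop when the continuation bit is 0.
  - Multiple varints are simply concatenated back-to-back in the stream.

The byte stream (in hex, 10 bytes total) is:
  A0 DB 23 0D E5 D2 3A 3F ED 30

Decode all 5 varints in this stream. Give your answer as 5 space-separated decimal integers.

  byte[0]=0xA0 cont=1 payload=0x20=32: acc |= 32<<0 -> acc=32 shift=7
  byte[1]=0xDB cont=1 payload=0x5B=91: acc |= 91<<7 -> acc=11680 shift=14
  byte[2]=0x23 cont=0 payload=0x23=35: acc |= 35<<14 -> acc=585120 shift=21 [end]
Varint 1: bytes[0:3] = A0 DB 23 -> value 585120 (3 byte(s))
  byte[3]=0x0D cont=0 payload=0x0D=13: acc |= 13<<0 -> acc=13 shift=7 [end]
Varint 2: bytes[3:4] = 0D -> value 13 (1 byte(s))
  byte[4]=0xE5 cont=1 payload=0x65=101: acc |= 101<<0 -> acc=101 shift=7
  byte[5]=0xD2 cont=1 payload=0x52=82: acc |= 82<<7 -> acc=10597 shift=14
  byte[6]=0x3A cont=0 payload=0x3A=58: acc |= 58<<14 -> acc=960869 shift=21 [end]
Varint 3: bytes[4:7] = E5 D2 3A -> value 960869 (3 byte(s))
  byte[7]=0x3F cont=0 payload=0x3F=63: acc |= 63<<0 -> acc=63 shift=7 [end]
Varint 4: bytes[7:8] = 3F -> value 63 (1 byte(s))
  byte[8]=0xED cont=1 payload=0x6D=109: acc |= 109<<0 -> acc=109 shift=7
  byte[9]=0x30 cont=0 payload=0x30=48: acc |= 48<<7 -> acc=6253 shift=14 [end]
Varint 5: bytes[8:10] = ED 30 -> value 6253 (2 byte(s))

Answer: 585120 13 960869 63 6253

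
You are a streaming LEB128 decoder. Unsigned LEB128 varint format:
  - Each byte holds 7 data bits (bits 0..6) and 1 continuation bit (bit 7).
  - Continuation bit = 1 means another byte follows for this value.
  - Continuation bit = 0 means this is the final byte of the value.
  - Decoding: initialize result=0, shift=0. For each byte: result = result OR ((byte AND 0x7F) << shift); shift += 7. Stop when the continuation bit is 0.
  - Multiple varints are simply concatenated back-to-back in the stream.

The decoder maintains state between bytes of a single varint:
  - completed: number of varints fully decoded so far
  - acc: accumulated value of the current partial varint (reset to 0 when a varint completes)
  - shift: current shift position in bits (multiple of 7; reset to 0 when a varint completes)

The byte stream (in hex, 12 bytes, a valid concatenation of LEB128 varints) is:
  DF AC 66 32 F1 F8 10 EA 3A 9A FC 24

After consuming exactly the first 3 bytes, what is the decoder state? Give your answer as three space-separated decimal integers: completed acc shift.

Answer: 1 0 0

Derivation:
byte[0]=0xDF cont=1 payload=0x5F: acc |= 95<<0 -> completed=0 acc=95 shift=7
byte[1]=0xAC cont=1 payload=0x2C: acc |= 44<<7 -> completed=0 acc=5727 shift=14
byte[2]=0x66 cont=0 payload=0x66: varint #1 complete (value=1676895); reset -> completed=1 acc=0 shift=0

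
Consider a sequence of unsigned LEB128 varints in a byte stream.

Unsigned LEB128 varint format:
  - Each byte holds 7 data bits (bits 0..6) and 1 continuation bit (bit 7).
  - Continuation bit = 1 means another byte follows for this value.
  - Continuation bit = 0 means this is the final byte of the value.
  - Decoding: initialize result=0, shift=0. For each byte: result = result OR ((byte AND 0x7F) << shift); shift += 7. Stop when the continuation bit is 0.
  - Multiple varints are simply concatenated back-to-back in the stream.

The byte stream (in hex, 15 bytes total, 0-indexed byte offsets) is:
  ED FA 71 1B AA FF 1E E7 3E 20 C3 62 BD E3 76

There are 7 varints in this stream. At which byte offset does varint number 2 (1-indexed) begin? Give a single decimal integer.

Answer: 3

Derivation:
  byte[0]=0xED cont=1 payload=0x6D=109: acc |= 109<<0 -> acc=109 shift=7
  byte[1]=0xFA cont=1 payload=0x7A=122: acc |= 122<<7 -> acc=15725 shift=14
  byte[2]=0x71 cont=0 payload=0x71=113: acc |= 113<<14 -> acc=1867117 shift=21 [end]
Varint 1: bytes[0:3] = ED FA 71 -> value 1867117 (3 byte(s))
  byte[3]=0x1B cont=0 payload=0x1B=27: acc |= 27<<0 -> acc=27 shift=7 [end]
Varint 2: bytes[3:4] = 1B -> value 27 (1 byte(s))
  byte[4]=0xAA cont=1 payload=0x2A=42: acc |= 42<<0 -> acc=42 shift=7
  byte[5]=0xFF cont=1 payload=0x7F=127: acc |= 127<<7 -> acc=16298 shift=14
  byte[6]=0x1E cont=0 payload=0x1E=30: acc |= 30<<14 -> acc=507818 shift=21 [end]
Varint 3: bytes[4:7] = AA FF 1E -> value 507818 (3 byte(s))
  byte[7]=0xE7 cont=1 payload=0x67=103: acc |= 103<<0 -> acc=103 shift=7
  byte[8]=0x3E cont=0 payload=0x3E=62: acc |= 62<<7 -> acc=8039 shift=14 [end]
Varint 4: bytes[7:9] = E7 3E -> value 8039 (2 byte(s))
  byte[9]=0x20 cont=0 payload=0x20=32: acc |= 32<<0 -> acc=32 shift=7 [end]
Varint 5: bytes[9:10] = 20 -> value 32 (1 byte(s))
  byte[10]=0xC3 cont=1 payload=0x43=67: acc |= 67<<0 -> acc=67 shift=7
  byte[11]=0x62 cont=0 payload=0x62=98: acc |= 98<<7 -> acc=12611 shift=14 [end]
Varint 6: bytes[10:12] = C3 62 -> value 12611 (2 byte(s))
  byte[12]=0xBD cont=1 payload=0x3D=61: acc |= 61<<0 -> acc=61 shift=7
  byte[13]=0xE3 cont=1 payload=0x63=99: acc |= 99<<7 -> acc=12733 shift=14
  byte[14]=0x76 cont=0 payload=0x76=118: acc |= 118<<14 -> acc=1946045 shift=21 [end]
Varint 7: bytes[12:15] = BD E3 76 -> value 1946045 (3 byte(s))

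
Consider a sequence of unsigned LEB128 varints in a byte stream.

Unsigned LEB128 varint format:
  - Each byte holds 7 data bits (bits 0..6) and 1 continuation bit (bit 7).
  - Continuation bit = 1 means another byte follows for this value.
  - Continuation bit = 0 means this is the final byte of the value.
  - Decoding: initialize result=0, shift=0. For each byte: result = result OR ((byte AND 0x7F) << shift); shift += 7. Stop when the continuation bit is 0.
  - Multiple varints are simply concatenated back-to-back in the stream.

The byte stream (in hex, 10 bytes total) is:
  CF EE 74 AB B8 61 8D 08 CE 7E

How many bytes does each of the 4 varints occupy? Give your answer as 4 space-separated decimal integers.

  byte[0]=0xCF cont=1 payload=0x4F=79: acc |= 79<<0 -> acc=79 shift=7
  byte[1]=0xEE cont=1 payload=0x6E=110: acc |= 110<<7 -> acc=14159 shift=14
  byte[2]=0x74 cont=0 payload=0x74=116: acc |= 116<<14 -> acc=1914703 shift=21 [end]
Varint 1: bytes[0:3] = CF EE 74 -> value 1914703 (3 byte(s))
  byte[3]=0xAB cont=1 payload=0x2B=43: acc |= 43<<0 -> acc=43 shift=7
  byte[4]=0xB8 cont=1 payload=0x38=56: acc |= 56<<7 -> acc=7211 shift=14
  byte[5]=0x61 cont=0 payload=0x61=97: acc |= 97<<14 -> acc=1596459 shift=21 [end]
Varint 2: bytes[3:6] = AB B8 61 -> value 1596459 (3 byte(s))
  byte[6]=0x8D cont=1 payload=0x0D=13: acc |= 13<<0 -> acc=13 shift=7
  byte[7]=0x08 cont=0 payload=0x08=8: acc |= 8<<7 -> acc=1037 shift=14 [end]
Varint 3: bytes[6:8] = 8D 08 -> value 1037 (2 byte(s))
  byte[8]=0xCE cont=1 payload=0x4E=78: acc |= 78<<0 -> acc=78 shift=7
  byte[9]=0x7E cont=0 payload=0x7E=126: acc |= 126<<7 -> acc=16206 shift=14 [end]
Varint 4: bytes[8:10] = CE 7E -> value 16206 (2 byte(s))

Answer: 3 3 2 2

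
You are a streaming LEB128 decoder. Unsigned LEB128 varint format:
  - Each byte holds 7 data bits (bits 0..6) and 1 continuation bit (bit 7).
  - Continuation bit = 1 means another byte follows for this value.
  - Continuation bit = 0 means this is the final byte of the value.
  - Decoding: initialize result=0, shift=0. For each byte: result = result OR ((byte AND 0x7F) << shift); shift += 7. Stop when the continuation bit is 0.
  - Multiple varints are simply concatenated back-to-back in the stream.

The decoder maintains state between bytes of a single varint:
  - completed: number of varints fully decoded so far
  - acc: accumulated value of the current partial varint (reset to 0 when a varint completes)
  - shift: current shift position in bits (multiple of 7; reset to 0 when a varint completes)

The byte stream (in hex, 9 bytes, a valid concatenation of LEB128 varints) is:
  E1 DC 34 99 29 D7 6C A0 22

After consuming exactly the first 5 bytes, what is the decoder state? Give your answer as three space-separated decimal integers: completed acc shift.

Answer: 2 0 0

Derivation:
byte[0]=0xE1 cont=1 payload=0x61: acc |= 97<<0 -> completed=0 acc=97 shift=7
byte[1]=0xDC cont=1 payload=0x5C: acc |= 92<<7 -> completed=0 acc=11873 shift=14
byte[2]=0x34 cont=0 payload=0x34: varint #1 complete (value=863841); reset -> completed=1 acc=0 shift=0
byte[3]=0x99 cont=1 payload=0x19: acc |= 25<<0 -> completed=1 acc=25 shift=7
byte[4]=0x29 cont=0 payload=0x29: varint #2 complete (value=5273); reset -> completed=2 acc=0 shift=0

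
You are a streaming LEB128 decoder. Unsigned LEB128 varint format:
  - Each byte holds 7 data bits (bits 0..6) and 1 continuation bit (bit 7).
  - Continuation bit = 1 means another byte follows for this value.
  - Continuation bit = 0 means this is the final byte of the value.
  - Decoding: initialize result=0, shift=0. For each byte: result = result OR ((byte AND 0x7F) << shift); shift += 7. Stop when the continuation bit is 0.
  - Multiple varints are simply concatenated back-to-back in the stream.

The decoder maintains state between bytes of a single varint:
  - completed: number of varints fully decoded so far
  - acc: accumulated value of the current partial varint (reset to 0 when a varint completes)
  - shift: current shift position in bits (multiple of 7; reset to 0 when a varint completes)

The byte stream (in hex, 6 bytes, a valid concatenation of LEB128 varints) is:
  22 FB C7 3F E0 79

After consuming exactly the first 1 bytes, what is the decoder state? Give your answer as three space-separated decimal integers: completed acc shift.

byte[0]=0x22 cont=0 payload=0x22: varint #1 complete (value=34); reset -> completed=1 acc=0 shift=0

Answer: 1 0 0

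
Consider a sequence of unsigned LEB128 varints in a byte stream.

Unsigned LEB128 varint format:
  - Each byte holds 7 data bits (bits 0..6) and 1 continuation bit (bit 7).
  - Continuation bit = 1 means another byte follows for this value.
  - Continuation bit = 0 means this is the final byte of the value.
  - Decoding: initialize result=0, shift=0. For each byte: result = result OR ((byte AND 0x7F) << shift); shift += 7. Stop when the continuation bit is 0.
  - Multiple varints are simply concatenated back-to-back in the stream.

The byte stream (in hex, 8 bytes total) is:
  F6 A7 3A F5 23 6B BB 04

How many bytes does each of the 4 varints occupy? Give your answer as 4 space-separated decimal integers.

  byte[0]=0xF6 cont=1 payload=0x76=118: acc |= 118<<0 -> acc=118 shift=7
  byte[1]=0xA7 cont=1 payload=0x27=39: acc |= 39<<7 -> acc=5110 shift=14
  byte[2]=0x3A cont=0 payload=0x3A=58: acc |= 58<<14 -> acc=955382 shift=21 [end]
Varint 1: bytes[0:3] = F6 A7 3A -> value 955382 (3 byte(s))
  byte[3]=0xF5 cont=1 payload=0x75=117: acc |= 117<<0 -> acc=117 shift=7
  byte[4]=0x23 cont=0 payload=0x23=35: acc |= 35<<7 -> acc=4597 shift=14 [end]
Varint 2: bytes[3:5] = F5 23 -> value 4597 (2 byte(s))
  byte[5]=0x6B cont=0 payload=0x6B=107: acc |= 107<<0 -> acc=107 shift=7 [end]
Varint 3: bytes[5:6] = 6B -> value 107 (1 byte(s))
  byte[6]=0xBB cont=1 payload=0x3B=59: acc |= 59<<0 -> acc=59 shift=7
  byte[7]=0x04 cont=0 payload=0x04=4: acc |= 4<<7 -> acc=571 shift=14 [end]
Varint 4: bytes[6:8] = BB 04 -> value 571 (2 byte(s))

Answer: 3 2 1 2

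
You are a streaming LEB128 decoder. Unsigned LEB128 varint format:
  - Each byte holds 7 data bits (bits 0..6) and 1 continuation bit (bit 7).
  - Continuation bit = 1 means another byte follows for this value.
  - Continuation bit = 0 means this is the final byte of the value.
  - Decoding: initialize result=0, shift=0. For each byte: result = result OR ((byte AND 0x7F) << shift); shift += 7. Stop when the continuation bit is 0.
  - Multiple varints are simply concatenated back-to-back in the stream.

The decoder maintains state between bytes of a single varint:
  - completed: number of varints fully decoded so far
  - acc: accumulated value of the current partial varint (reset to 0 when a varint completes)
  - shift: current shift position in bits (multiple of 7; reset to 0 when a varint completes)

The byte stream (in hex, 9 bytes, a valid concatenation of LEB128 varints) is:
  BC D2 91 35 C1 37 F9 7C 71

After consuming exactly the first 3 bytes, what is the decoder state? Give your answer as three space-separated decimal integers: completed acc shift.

Answer: 0 289084 21

Derivation:
byte[0]=0xBC cont=1 payload=0x3C: acc |= 60<<0 -> completed=0 acc=60 shift=7
byte[1]=0xD2 cont=1 payload=0x52: acc |= 82<<7 -> completed=0 acc=10556 shift=14
byte[2]=0x91 cont=1 payload=0x11: acc |= 17<<14 -> completed=0 acc=289084 shift=21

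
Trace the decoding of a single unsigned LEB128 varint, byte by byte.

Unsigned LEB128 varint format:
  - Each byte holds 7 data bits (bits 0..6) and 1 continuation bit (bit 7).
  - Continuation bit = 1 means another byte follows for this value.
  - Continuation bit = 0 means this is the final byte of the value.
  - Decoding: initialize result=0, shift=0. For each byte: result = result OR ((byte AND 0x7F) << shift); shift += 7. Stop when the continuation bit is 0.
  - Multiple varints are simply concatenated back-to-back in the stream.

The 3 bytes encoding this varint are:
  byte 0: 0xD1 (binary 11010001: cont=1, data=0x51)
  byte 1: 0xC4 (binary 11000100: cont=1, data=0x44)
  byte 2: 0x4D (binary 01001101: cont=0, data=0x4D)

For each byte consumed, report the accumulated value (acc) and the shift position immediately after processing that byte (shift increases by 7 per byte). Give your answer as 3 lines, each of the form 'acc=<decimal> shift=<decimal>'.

Answer: acc=81 shift=7
acc=8785 shift=14
acc=1270353 shift=21

Derivation:
byte 0=0xD1: payload=0x51=81, contrib = 81<<0 = 81; acc -> 81, shift -> 7
byte 1=0xC4: payload=0x44=68, contrib = 68<<7 = 8704; acc -> 8785, shift -> 14
byte 2=0x4D: payload=0x4D=77, contrib = 77<<14 = 1261568; acc -> 1270353, shift -> 21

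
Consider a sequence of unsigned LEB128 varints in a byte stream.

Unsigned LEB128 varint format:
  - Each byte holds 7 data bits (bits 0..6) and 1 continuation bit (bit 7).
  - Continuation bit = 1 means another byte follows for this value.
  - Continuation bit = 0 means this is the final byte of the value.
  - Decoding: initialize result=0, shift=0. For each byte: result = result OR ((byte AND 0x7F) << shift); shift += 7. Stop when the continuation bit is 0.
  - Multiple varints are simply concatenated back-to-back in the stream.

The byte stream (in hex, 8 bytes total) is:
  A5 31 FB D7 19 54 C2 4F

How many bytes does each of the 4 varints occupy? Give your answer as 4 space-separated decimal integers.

Answer: 2 3 1 2

Derivation:
  byte[0]=0xA5 cont=1 payload=0x25=37: acc |= 37<<0 -> acc=37 shift=7
  byte[1]=0x31 cont=0 payload=0x31=49: acc |= 49<<7 -> acc=6309 shift=14 [end]
Varint 1: bytes[0:2] = A5 31 -> value 6309 (2 byte(s))
  byte[2]=0xFB cont=1 payload=0x7B=123: acc |= 123<<0 -> acc=123 shift=7
  byte[3]=0xD7 cont=1 payload=0x57=87: acc |= 87<<7 -> acc=11259 shift=14
  byte[4]=0x19 cont=0 payload=0x19=25: acc |= 25<<14 -> acc=420859 shift=21 [end]
Varint 2: bytes[2:5] = FB D7 19 -> value 420859 (3 byte(s))
  byte[5]=0x54 cont=0 payload=0x54=84: acc |= 84<<0 -> acc=84 shift=7 [end]
Varint 3: bytes[5:6] = 54 -> value 84 (1 byte(s))
  byte[6]=0xC2 cont=1 payload=0x42=66: acc |= 66<<0 -> acc=66 shift=7
  byte[7]=0x4F cont=0 payload=0x4F=79: acc |= 79<<7 -> acc=10178 shift=14 [end]
Varint 4: bytes[6:8] = C2 4F -> value 10178 (2 byte(s))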